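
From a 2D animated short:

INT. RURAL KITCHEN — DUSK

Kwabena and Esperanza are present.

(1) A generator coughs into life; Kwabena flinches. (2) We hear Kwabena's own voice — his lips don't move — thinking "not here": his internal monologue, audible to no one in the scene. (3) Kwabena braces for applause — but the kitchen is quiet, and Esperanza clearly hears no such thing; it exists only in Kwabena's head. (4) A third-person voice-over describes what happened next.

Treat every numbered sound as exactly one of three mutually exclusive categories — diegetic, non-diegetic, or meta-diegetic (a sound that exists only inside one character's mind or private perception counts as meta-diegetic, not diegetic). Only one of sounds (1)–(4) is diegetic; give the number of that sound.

1

(1) is diegetic: an in-world source (a generator); characters could hear it.
(2) Kwabena's thought-voice: a private mental sound no other character can hear → meta-diegetic.
(3) subjective to Kwabena: the kitchen is silent and Esperanza hears nothing → meta-diegetic.
Sound (4): the narrator exists outside the story world, addressing only the audience, so non-diegetic.
Only (1) is diegetic.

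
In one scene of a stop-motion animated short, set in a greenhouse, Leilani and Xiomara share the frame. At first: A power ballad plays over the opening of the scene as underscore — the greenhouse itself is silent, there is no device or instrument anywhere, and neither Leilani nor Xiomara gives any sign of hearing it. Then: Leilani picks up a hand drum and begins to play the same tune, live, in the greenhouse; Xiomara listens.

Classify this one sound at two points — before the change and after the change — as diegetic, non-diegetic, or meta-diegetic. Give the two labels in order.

Before the change: no in-world source exists and no character can hear it — underscore → non-diegetic.
After the change: a hand drum is now a real source in the story world and the characters hear it → diegetic.

non-diegetic, diegetic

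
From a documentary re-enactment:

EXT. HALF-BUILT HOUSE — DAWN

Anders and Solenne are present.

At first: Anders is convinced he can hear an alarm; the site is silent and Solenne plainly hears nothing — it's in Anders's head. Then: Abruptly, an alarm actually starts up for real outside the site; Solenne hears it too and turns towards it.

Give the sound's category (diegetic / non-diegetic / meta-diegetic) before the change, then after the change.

meta-diegetic, diegetic

Before the change: only Anders 'hears' it — imagined, in his mind → meta-diegetic.
After the change: now there's a real external source and Solenne hears it too — in the story world → diegetic.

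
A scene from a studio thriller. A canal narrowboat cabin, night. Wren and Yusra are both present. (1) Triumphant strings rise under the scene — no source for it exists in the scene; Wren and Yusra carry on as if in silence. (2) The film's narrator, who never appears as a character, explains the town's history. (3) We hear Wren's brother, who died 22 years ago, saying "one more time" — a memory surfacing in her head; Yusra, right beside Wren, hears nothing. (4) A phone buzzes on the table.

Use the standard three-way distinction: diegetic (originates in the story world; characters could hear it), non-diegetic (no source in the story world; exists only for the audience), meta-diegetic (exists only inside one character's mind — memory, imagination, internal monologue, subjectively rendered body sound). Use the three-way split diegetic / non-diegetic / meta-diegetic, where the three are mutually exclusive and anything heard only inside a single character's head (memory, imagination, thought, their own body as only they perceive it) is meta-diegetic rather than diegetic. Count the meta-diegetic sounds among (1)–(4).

(1) score with no on-screen or off-screen source; it exists for the audience alone → non-diegetic.
(2) is non-diegetic: the narrator exists outside the story world, addressing only the audience.
(3) the voice is a memory playing only inside Wren's mind; Yusra can't hear it → meta-diegetic.
Sound (4): an in-world source (a phone); characters could hear it, so diegetic.
Meta-diegetic: (3) — that's 1.

1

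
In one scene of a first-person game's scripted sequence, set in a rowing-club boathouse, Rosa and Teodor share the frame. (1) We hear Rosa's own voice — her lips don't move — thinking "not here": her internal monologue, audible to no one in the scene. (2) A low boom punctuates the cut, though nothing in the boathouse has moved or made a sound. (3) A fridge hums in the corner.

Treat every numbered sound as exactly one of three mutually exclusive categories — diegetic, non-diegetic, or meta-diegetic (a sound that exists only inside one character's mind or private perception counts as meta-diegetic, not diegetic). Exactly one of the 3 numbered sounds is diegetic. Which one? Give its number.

3

Sound (1): it's Rosa's unspoken thought, heard only by the audience via her subjectivity, so meta-diegetic.
Sound (2): it's a sound-design accent with no in-world source; no one in the scene can hear it, so non-diegetic.
Sound (3): ambient/room sound belonging to the story's physical space, so diegetic.
Only (3) is diegetic.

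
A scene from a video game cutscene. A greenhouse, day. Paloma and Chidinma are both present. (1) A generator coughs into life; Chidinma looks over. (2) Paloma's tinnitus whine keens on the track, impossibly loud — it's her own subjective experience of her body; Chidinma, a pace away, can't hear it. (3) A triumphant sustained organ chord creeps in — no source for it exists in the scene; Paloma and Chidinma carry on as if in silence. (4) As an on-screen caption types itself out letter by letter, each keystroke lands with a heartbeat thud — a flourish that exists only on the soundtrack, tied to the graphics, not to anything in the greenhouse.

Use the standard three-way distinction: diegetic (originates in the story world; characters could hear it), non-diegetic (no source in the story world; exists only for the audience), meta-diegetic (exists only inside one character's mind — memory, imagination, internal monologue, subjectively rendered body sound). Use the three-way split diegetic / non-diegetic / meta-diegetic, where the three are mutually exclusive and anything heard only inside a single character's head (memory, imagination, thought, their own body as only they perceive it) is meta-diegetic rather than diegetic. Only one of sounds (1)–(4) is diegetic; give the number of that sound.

(1) a generator is a real object/event in the scene's world → diegetic.
(2) is meta-diegetic: it's Paloma's internal bodily sensation rendered as sound; only Paloma 'hears' it.
(3) is non-diegetic: nothing in the greenhouse produces it and the characters don't hear it — pure soundtrack.
(4) is non-diegetic: sound married to a title/caption — outside the diegesis by definition.
Only (1) is diegetic.

1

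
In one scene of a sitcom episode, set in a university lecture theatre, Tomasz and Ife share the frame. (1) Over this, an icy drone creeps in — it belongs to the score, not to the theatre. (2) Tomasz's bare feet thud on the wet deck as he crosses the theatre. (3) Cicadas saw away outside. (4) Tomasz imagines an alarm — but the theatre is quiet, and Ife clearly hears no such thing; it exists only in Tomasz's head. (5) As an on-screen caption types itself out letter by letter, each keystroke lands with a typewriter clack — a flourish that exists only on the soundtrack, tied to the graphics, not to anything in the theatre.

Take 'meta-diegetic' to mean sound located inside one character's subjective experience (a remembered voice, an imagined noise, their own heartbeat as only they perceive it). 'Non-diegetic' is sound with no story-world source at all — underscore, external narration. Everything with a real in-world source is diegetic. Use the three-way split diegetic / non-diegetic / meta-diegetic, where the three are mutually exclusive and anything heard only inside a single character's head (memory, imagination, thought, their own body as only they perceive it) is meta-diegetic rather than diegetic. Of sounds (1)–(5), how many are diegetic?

2

(1) is non-diegetic: nothing in the theatre produces it and the characters don't hear it — pure soundtrack.
(2) is diegetic: Tomasz's footsteps are produced in the story world.
(3) ambient/room sound belonging to the story's physical space → diegetic.
(4) the sound is imagined by Tomasz; nothing in the story world is producing it and Ife can't hear it → meta-diegetic.
(5) the caption isn't part of the story world, so neither is the sound tied to it → non-diegetic.
Diegetic: (2), (3) — that's 2.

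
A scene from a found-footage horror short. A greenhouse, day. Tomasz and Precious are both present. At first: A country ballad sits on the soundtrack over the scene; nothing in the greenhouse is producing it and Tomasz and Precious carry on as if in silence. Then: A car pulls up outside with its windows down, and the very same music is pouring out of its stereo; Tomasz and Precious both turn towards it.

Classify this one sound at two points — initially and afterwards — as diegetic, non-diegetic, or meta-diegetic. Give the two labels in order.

Initially: no in-world source exists and no character can hear it — underscore → non-diegetic.
Afterwards: the car stereo is now a real source in the story world and the characters hear it → diegetic.

non-diegetic, diegetic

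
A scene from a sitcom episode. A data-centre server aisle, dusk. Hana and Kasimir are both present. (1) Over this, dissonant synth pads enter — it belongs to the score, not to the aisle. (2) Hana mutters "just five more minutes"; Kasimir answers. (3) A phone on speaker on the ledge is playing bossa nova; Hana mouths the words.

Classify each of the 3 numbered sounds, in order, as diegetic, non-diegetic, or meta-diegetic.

non-diegetic, diegetic, diegetic

(1) is non-diegetic: score with no on-screen or off-screen source; it exists for the audience alone.
(2) is diegetic: spoken by a character present in the story world.
(3) is diegetic: the music comes from an on-screen device that Hana responds to.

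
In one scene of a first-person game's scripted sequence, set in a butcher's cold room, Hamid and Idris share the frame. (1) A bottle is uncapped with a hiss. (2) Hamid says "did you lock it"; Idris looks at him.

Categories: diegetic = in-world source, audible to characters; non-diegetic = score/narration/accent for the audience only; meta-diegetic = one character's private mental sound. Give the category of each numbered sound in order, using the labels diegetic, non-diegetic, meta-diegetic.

(1) an in-world source (a bottle); characters could hear it → diegetic.
(2) is diegetic: Hamid is a character speaking aloud in the scene.

diegetic, diegetic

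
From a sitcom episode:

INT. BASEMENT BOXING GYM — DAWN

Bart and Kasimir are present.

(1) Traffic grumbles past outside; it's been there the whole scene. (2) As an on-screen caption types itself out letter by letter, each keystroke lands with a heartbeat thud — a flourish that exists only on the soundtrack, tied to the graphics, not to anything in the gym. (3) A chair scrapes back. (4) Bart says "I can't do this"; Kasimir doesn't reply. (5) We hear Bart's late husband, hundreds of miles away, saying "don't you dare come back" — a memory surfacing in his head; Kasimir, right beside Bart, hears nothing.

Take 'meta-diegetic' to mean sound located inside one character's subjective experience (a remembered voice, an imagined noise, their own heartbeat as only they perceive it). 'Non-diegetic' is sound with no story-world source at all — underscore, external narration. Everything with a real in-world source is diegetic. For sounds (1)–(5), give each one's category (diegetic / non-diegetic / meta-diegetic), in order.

Sound (1): traffic is part of the location's real environment, so diegetic.
Sound (2): it accompanies on-screen graphics, not anything inside the story world, so non-diegetic.
(3) the sound comes from a chair physically present in the location → diegetic.
(4) is diegetic: spoken by a character present in the story world.
(5) is meta-diegetic: a remembered line, private to Bart — not present in the room, not audible to Kasimir.

diegetic, non-diegetic, diegetic, diegetic, meta-diegetic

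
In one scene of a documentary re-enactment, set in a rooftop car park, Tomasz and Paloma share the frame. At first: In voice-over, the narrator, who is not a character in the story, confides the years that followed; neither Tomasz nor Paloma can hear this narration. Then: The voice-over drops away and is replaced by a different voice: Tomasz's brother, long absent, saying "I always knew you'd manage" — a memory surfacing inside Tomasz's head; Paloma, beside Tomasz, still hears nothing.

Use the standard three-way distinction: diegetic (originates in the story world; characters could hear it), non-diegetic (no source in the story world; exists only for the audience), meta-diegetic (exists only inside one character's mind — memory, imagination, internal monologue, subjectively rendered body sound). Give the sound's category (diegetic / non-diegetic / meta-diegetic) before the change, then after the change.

non-diegetic, meta-diegetic

Before the change: the external narrator addresses only the audience — outside the story world → non-diegetic.
After the change: the replacement voice is a memory inside Tomasz's mind specifically → meta-diegetic.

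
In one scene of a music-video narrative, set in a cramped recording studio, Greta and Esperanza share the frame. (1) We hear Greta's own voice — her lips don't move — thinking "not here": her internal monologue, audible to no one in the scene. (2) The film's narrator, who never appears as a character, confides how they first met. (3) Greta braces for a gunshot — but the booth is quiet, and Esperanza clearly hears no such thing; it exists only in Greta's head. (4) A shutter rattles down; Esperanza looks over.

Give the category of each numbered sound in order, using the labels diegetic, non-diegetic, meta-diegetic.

meta-diegetic, non-diegetic, meta-diegetic, diegetic

(1) it's Greta's unspoken thought, heard only by the audience via her subjectivity → meta-diegetic.
(2) external voice-over — not a character, not heard by anyone in the scene → non-diegetic.
Sound (3): the sound is imagined by Greta; nothing in the story world is producing it and Esperanza can't hear it, so meta-diegetic.
(4) the sound comes from a shutter physically present in the location → diegetic.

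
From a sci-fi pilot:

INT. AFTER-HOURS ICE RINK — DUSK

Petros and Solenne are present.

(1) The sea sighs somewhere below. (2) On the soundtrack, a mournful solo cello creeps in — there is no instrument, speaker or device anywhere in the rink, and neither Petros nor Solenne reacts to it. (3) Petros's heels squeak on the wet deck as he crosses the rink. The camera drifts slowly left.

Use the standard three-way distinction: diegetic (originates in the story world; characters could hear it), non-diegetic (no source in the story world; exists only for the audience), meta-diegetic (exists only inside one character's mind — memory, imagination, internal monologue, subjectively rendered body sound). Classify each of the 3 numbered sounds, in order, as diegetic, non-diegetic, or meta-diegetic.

Sound (1): the sea is part of the location's real environment, so diegetic.
(2) it has no source in the story world and no character can hear it — it's underscore → non-diegetic.
(3) a character's body making contact with the set — an in-world sound → diegetic.

diegetic, non-diegetic, diegetic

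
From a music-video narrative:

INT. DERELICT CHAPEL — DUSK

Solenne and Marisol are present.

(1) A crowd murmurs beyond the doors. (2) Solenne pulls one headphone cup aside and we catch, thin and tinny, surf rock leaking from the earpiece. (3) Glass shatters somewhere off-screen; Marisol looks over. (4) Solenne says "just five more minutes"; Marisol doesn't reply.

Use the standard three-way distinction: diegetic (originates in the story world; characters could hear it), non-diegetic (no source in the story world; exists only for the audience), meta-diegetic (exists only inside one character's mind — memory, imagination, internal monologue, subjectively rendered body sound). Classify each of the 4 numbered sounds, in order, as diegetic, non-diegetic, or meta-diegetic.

(1) it's the actual ambient sound of the location → diegetic.
(2) the headphones are an on-screen source → diegetic.
Sound (3): the sound comes from glass physically present in the location, so diegetic.
Sound (4): spoken by a character present in the story world, so diegetic.

diegetic, diegetic, diegetic, diegetic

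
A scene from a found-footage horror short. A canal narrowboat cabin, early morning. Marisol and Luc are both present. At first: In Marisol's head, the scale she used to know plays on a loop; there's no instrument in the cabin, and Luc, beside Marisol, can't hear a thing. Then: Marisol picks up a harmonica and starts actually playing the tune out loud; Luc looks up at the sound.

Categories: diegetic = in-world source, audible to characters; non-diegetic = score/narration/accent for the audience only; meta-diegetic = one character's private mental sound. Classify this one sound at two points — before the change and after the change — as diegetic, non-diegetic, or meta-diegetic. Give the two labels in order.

meta-diegetic, diegetic

Before the change: the tune exists only as Marisol's private memory; Luc can't hear it → meta-diegetic.
After the change: Marisol is now producing it live on a harmonica, in the room, and Luc hears it → diegetic.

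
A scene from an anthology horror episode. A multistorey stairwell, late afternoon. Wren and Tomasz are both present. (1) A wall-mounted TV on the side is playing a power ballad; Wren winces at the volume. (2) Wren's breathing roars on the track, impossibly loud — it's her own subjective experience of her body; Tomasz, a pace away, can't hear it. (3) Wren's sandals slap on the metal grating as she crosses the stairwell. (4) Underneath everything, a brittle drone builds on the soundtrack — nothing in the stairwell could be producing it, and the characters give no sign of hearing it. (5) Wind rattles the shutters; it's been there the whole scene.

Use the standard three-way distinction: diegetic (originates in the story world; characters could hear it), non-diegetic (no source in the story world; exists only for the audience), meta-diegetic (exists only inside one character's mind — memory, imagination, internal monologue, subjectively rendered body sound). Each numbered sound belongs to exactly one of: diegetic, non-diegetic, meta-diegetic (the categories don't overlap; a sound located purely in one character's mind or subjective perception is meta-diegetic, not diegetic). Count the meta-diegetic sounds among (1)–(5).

1

Sound (1): the music comes from an on-screen device that Wren responds to, so diegetic.
Sound (2): point-of-audition from inside Wren's body; not a sound in the room, so meta-diegetic.
(3) a character's body making contact with the set — an in-world sound → diegetic.
(4) is non-diegetic: score with no on-screen or off-screen source; it exists for the audience alone.
(5) ambient/room sound belonging to the story's physical space → diegetic.
Meta-diegetic: (2) — that's 1.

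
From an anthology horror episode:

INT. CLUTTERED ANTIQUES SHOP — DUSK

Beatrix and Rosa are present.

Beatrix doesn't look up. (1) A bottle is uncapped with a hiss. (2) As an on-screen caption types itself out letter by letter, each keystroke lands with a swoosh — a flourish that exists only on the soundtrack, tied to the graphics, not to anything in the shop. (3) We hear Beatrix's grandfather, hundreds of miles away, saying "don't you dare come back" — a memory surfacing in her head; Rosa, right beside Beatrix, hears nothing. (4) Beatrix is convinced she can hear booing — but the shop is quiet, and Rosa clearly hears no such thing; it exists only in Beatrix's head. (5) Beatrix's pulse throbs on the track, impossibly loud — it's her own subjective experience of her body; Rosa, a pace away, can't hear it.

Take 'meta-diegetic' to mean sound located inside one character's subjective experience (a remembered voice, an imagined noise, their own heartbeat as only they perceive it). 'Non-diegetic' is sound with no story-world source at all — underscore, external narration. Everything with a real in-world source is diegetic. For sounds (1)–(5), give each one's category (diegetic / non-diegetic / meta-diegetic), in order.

diegetic, non-diegetic, meta-diegetic, meta-diegetic, meta-diegetic

Sound (1): the sound comes from a bottle physically present in the location, so diegetic.
(2) sound married to a title/caption — outside the diegesis by definition → non-diegetic.
Sound (3): the voice is a memory playing only inside Beatrix's mind; Rosa can't hear it, so meta-diegetic.
Sound (4): Beatrix alone 'hears' it — an imagined sound, not present in the space, so meta-diegetic.
(5) it's Beatrix's internal bodily sensation rendered as sound; only Beatrix 'hears' it → meta-diegetic.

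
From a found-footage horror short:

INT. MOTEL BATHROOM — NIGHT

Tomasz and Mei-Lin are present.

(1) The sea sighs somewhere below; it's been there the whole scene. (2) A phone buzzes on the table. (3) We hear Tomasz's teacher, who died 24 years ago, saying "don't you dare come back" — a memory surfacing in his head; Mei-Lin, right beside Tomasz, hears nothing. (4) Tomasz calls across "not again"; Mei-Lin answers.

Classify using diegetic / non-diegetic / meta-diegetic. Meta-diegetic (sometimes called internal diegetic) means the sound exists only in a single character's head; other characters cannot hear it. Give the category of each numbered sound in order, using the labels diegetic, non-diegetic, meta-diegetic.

Sound (1): ambient/room sound belonging to the story's physical space, so diegetic.
Sound (2): a phone is a real object/event in the scene's world, so diegetic.
(3) a remembered line, private to Tomasz — not present in the room, not audible to Mei-Lin → meta-diegetic.
(4) spoken by a character present in the story world → diegetic.

diegetic, diegetic, meta-diegetic, diegetic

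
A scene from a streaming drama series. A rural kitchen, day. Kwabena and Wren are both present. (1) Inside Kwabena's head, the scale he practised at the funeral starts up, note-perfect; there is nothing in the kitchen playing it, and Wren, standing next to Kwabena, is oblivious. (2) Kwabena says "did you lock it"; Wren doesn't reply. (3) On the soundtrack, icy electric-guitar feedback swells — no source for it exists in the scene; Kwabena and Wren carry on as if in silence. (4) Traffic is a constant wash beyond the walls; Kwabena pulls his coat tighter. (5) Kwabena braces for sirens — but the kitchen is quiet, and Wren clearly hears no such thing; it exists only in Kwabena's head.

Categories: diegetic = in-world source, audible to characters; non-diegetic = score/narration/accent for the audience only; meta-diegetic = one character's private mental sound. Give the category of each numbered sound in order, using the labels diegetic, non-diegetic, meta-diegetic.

(1) remembered music, private to Kwabena — Wren is oblivious because it isn't in the room → meta-diegetic.
(2) is diegetic: on-screen dialogue — Kwabena speaks and Wren is there to hear.
(3) score with no on-screen or off-screen source; it exists for the audience alone → non-diegetic.
(4) is diegetic: traffic is part of the location's real environment.
(5) subjective to Kwabena: the kitchen is silent and Wren hears nothing → meta-diegetic.

meta-diegetic, diegetic, non-diegetic, diegetic, meta-diegetic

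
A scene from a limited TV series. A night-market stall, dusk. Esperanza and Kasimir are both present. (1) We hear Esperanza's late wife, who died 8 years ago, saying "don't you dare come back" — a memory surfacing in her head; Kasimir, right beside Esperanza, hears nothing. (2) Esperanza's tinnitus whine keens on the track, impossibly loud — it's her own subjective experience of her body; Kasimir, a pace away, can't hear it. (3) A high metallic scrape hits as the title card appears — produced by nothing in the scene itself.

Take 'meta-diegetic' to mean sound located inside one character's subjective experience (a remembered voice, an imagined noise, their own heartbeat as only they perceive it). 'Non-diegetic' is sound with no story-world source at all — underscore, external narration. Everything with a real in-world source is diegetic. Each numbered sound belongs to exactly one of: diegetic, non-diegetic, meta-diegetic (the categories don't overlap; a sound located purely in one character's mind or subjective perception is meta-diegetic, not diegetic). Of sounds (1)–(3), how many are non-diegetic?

1

(1) is meta-diegetic: a remembered line, private to Esperanza — not present in the room, not audible to Kasimir.
Sound (2): a subjective body sound — Esperanza's private perception, inaudible to Kasimir, so meta-diegetic.
(3) is non-diegetic: nothing in the scene produces it; it's an accent added for the audience.
Non-diegetic: (3) — that's 1.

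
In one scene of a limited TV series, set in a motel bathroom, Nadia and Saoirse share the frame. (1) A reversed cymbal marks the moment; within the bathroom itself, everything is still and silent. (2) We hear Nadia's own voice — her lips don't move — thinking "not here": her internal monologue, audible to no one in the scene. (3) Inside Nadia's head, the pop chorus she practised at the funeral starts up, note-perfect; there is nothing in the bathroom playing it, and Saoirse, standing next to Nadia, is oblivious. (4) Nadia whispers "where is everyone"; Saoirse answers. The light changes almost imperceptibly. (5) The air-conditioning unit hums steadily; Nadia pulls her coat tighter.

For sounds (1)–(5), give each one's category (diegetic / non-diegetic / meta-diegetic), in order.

non-diegetic, meta-diegetic, meta-diegetic, diegetic, diegetic

(1) is non-diegetic: it's a sound-design accent with no in-world source; no one in the scene can hear it.
(2) is meta-diegetic: internal monologue — inside Nadia's mind, not spoken into the scene.
Sound (3): remembered music, private to Nadia — Saoirse is oblivious because it isn't in the room, so meta-diegetic.
(4) is diegetic: on-screen dialogue — Nadia speaks and Saoirse is there to hear.
Sound (5): ambient/room sound belonging to the story's physical space, so diegetic.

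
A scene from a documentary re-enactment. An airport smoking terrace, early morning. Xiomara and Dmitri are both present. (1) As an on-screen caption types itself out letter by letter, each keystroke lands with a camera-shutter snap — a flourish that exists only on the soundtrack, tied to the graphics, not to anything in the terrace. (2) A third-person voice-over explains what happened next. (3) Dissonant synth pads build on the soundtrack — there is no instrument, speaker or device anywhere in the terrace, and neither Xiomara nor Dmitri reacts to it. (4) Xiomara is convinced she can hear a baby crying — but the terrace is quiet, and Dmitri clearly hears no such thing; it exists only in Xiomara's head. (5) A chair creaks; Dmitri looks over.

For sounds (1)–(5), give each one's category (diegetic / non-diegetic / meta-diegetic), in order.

non-diegetic, non-diegetic, non-diegetic, meta-diegetic, diegetic

(1) is non-diegetic: it accompanies on-screen graphics, not anything inside the story world.
Sound (2): external voice-over — not a character, not heard by anyone in the scene, so non-diegetic.
Sound (3): nothing in the terrace produces it and the characters don't hear it — pure soundtrack, so non-diegetic.
Sound (4): the sound is imagined by Xiomara; nothing in the story world is producing it and Dmitri can't hear it, so meta-diegetic.
Sound (5): a chair is a real object/event in the scene's world, so diegetic.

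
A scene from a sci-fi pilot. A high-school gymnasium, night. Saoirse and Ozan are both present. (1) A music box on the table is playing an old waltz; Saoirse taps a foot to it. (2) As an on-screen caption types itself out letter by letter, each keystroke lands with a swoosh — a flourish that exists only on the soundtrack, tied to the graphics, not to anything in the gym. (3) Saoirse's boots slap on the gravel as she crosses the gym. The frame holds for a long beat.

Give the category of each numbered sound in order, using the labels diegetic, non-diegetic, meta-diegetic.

diegetic, non-diegetic, diegetic

(1) is diegetic: source music from a music box, which exists in the story world.
(2) it accompanies on-screen graphics, not anything inside the story world → non-diegetic.
Sound (3): a character's body making contact with the set — an in-world sound, so diegetic.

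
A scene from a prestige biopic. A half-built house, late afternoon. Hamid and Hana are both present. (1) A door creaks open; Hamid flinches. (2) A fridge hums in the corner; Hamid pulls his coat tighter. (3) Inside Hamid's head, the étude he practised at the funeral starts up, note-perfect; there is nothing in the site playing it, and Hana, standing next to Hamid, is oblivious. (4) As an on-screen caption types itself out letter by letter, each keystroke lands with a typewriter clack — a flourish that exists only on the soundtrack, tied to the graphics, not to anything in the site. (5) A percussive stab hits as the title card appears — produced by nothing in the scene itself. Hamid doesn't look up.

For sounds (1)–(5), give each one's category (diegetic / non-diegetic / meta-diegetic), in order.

(1) the sound comes from a door physically present in the location → diegetic.
(2) is diegetic: ambient/room sound belonging to the story's physical space.
(3) the music is a memory playing inside Hamid's mind alone; no real-world source, Hana can't hear it → meta-diegetic.
(4) is non-diegetic: the caption isn't part of the story world, so neither is the sound tied to it.
(5) an editorial stinger — it belongs to the cut, not the story world → non-diegetic.

diegetic, diegetic, meta-diegetic, non-diegetic, non-diegetic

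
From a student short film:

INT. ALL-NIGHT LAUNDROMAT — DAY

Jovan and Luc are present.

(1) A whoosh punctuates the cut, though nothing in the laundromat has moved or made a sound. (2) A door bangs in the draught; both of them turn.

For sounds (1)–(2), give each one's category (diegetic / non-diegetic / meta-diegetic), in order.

non-diegetic, diegetic

Sound (1): an editorial stinger — it belongs to the cut, not the story world, so non-diegetic.
Sound (2): a door is a real object/event in the scene's world, so diegetic.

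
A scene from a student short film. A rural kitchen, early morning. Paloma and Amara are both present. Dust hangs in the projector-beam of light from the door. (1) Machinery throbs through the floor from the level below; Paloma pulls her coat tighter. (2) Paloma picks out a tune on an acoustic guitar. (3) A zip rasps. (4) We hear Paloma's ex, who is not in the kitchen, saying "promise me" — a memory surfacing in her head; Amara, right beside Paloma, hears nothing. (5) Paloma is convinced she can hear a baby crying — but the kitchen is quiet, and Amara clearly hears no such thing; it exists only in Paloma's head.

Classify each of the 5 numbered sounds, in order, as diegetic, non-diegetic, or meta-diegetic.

(1) is diegetic: machinery is part of the location's real environment.
Sound (2): the instrument and the performer are both in the scene, so diegetic.
(3) an in-world source (a zip); characters could hear it → diegetic.
(4) a remembered line, private to Paloma — not present in the room, not audible to Amara → meta-diegetic.
Sound (5): the sound is imagined by Paloma; nothing in the story world is producing it and Amara can't hear it, so meta-diegetic.

diegetic, diegetic, diegetic, meta-diegetic, meta-diegetic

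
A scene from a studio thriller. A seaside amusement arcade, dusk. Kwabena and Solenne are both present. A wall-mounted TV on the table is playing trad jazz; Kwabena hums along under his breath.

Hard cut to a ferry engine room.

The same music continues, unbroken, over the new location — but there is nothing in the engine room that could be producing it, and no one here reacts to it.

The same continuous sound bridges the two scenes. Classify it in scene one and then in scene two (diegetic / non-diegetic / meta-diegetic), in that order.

diegetic, non-diegetic

Scene one: a wall-mounted TV is an on-screen source and Kwabena reacts to it → diegetic.
Scene two: there is no source in the engine room and no one hears it — it's now underscore → non-diegetic.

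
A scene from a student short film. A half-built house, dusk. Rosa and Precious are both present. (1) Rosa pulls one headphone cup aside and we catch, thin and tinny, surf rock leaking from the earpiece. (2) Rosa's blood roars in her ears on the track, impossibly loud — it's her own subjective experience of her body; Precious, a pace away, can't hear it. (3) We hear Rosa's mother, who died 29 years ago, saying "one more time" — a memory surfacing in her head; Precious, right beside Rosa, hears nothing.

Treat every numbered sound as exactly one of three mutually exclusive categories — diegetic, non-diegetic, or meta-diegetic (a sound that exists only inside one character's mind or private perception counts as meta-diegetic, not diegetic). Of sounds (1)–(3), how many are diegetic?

1

(1) is diegetic: the headphones are an on-screen source.
Sound (2): it's Rosa's internal bodily sensation rendered as sound; only Rosa 'hears' it, so meta-diegetic.
(3) is meta-diegetic: the voice is a memory playing only inside Rosa's mind; Precious can't hear it.
So 1 of the 3 is diegetic: (1).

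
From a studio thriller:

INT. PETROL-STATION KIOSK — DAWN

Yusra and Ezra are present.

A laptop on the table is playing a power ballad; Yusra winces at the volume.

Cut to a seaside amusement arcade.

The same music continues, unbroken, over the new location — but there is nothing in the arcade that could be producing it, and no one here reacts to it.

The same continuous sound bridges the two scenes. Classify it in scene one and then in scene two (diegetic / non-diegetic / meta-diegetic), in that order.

Scene one: a laptop is an on-screen source and Yusra reacts to it → diegetic.
Scene two: there is no source in the arcade and no one hears it — it's now underscore → non-diegetic.

diegetic, non-diegetic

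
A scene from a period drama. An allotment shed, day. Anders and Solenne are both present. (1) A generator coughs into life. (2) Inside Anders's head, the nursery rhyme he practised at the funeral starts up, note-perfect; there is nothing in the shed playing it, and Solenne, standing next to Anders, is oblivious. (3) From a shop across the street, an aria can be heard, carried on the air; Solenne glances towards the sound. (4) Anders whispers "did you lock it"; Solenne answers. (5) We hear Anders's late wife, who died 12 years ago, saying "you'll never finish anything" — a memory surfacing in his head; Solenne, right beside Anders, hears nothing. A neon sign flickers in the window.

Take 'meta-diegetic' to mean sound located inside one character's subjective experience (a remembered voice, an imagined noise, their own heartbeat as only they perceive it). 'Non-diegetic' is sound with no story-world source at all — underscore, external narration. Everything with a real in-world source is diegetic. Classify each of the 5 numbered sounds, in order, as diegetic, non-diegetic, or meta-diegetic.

(1) is diegetic: an in-world source (a generator); characters could hear it.
(2) it lives in Anders's subjectivity, not in the shed → meta-diegetic.
(3) is diegetic: it's coming from a shop across the street — a location within the story world — and Solenne reacts.
(4) is diegetic: spoken by a character present in the story world.
(5) is meta-diegetic: it's Anders's recollection rendered as sound; the other character can't hear it.

diegetic, meta-diegetic, diegetic, diegetic, meta-diegetic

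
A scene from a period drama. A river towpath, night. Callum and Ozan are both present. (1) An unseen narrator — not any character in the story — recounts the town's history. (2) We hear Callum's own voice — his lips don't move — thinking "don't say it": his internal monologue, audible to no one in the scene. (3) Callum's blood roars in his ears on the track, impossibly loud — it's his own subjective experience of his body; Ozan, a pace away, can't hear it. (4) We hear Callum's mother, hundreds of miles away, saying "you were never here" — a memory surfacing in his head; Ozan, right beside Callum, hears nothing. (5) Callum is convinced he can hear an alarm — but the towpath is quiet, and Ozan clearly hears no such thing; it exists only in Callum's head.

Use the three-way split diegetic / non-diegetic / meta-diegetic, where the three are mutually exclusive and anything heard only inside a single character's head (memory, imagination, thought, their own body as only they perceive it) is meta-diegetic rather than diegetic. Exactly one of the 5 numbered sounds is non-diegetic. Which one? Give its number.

(1) external voice-over — not a character, not heard by anyone in the scene → non-diegetic.
(2) internal monologue — inside Callum's mind, not spoken into the scene → meta-diegetic.
(3) is meta-diegetic: it's Callum's internal bodily sensation rendered as sound; only Callum 'hears' it.
(4) is meta-diegetic: the voice is a memory playing only inside Callum's mind; Ozan can't hear it.
Sound (5): Callum alone 'hears' it — an imagined sound, not present in the space, so meta-diegetic.
Only (1) is non-diegetic.

1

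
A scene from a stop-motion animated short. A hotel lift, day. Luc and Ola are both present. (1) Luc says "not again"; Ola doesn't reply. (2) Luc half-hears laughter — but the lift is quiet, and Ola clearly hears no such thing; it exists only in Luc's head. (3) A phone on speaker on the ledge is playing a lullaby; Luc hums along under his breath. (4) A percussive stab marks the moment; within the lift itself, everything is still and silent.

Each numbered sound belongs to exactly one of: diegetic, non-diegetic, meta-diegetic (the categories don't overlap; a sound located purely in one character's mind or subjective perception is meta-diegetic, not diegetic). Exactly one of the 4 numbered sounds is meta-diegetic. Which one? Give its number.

(1) Luc is a character speaking aloud in the scene → diegetic.
Sound (2): the sound is imagined by Luc; nothing in the story world is producing it and Ola can't hear it, so meta-diegetic.
(3) is diegetic: the music comes from an on-screen device that Luc responds to.
(4) it's a sound-design accent with no in-world source; no one in the scene can hear it → non-diegetic.
Only (2) is meta-diegetic.

2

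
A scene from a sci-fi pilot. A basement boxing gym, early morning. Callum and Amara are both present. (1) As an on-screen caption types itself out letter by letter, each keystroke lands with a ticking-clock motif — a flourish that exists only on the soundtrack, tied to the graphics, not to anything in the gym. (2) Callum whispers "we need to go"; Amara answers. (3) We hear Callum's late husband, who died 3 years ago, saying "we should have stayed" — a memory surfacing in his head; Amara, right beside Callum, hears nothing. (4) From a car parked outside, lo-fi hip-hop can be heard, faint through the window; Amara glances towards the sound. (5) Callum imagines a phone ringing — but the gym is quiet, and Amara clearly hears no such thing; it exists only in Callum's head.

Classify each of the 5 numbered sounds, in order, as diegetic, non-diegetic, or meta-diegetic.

Sound (1): the caption isn't part of the story world, so neither is the sound tied to it, so non-diegetic.
(2) spoken by a character present in the story world → diegetic.
(3) is meta-diegetic: a remembered line, private to Callum — not present in the room, not audible to Amara.
(4) is diegetic: off-screen diegetic: the source is out of frame but still in the story's space.
(5) Callum alone 'hears' it — an imagined sound, not present in the space → meta-diegetic.

non-diegetic, diegetic, meta-diegetic, diegetic, meta-diegetic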